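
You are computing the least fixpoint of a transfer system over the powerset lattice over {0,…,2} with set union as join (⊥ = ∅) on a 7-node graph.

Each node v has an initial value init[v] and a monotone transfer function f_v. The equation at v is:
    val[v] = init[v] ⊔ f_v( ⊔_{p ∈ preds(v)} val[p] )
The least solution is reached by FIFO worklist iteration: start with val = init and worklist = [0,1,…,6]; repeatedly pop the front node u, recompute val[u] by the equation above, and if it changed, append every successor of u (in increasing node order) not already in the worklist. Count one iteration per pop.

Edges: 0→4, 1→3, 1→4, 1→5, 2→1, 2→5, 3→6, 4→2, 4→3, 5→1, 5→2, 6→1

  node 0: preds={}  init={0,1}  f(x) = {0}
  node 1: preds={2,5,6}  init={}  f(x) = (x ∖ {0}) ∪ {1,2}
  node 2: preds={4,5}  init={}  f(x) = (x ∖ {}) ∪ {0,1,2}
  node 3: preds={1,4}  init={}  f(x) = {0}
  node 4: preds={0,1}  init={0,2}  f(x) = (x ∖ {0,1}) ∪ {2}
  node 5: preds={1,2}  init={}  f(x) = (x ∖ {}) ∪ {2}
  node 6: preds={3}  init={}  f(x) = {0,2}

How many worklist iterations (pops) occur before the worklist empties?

9

Worklist (9 pops):
  #1 pop 0: in={} → {0,1} (no change)
  #2 pop 1: in={} → {1,2} (was {}); enqueue []
  #3 pop 2: in={0,2} → {0,1,2} (was {}); enqueue [1]
  #4 pop 3: in={0,1,2} → {0} (was {}); enqueue []
  #5 pop 4: in={0,1,2} → {0,2} (no change)
  #6 pop 5: in={0,1,2} → {0,1,2} (was {}); enqueue [2]
  #7 pop 6: in={0} → {0,2} (was {}); enqueue []
  #8 pop 1: in={0,1,2} → {1,2} (no change)
  #9 pop 2: in={0,1,2} → {0,1,2} (no change)

Fixpoint:
  val[0] = {0,1}
  val[1] = {1,2}
  val[2] = {0,1,2}
  val[3] = {0}
  val[4] = {0,2}
  val[5] = {0,1,2}
  val[6] = {0,2}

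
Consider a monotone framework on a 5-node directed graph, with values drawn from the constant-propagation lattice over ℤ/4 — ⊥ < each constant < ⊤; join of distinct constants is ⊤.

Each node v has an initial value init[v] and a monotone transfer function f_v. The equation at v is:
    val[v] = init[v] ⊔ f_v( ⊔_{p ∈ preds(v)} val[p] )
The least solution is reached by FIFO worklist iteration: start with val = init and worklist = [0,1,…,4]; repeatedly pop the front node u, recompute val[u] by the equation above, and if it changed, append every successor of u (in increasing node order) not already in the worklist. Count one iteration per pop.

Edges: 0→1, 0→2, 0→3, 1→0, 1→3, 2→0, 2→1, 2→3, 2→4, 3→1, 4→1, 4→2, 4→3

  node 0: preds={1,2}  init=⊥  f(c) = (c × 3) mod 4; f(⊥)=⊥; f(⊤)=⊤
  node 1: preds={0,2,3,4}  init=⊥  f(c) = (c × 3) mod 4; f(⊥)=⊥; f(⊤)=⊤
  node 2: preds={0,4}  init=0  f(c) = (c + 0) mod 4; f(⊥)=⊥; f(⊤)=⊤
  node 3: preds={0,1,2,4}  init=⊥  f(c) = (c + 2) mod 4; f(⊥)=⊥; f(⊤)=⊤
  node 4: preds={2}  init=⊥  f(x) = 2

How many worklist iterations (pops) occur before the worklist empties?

Trace (14 dequeues):
  [1] u=0 | in 0 | out 0 | prev ⊥ | push {}
  [2] u=1 | in 0 | out 0 | prev ⊥ | push {0}
  [3] u=2 | in 0 | out 0 | ==
  [4] u=3 | in 0 | out 2 | prev ⊥ | push {1}
  [5] u=4 | in 0 | out 2 | prev ⊥ | push {2,3}
  [6] u=0 | in 0 | out 0 | ==
  [7] u=1 | in ⊤ | out ⊤ | prev 0 | push {0}
  [8] u=2 | in ⊤ | out ⊤ | prev 0 | push {1,4}
  [9] u=3 | in ⊤ | out ⊤ | prev 2 | push {}
  [10] u=0 | in ⊤ | out ⊤ | prev 0 | push {2,3}
  [11] u=1 | in ⊤ | out ⊤ | ==
  [12] u=4 | in ⊤ | out 2 | ==
  [13] u=2 | in ⊤ | out ⊤ | ==
  [14] u=3 | in ⊤ | out ⊤ | ==

Converged values:
  [0] ⊤
  [1] ⊤
  [2] ⊤
  [3] ⊤
  [4] 2

14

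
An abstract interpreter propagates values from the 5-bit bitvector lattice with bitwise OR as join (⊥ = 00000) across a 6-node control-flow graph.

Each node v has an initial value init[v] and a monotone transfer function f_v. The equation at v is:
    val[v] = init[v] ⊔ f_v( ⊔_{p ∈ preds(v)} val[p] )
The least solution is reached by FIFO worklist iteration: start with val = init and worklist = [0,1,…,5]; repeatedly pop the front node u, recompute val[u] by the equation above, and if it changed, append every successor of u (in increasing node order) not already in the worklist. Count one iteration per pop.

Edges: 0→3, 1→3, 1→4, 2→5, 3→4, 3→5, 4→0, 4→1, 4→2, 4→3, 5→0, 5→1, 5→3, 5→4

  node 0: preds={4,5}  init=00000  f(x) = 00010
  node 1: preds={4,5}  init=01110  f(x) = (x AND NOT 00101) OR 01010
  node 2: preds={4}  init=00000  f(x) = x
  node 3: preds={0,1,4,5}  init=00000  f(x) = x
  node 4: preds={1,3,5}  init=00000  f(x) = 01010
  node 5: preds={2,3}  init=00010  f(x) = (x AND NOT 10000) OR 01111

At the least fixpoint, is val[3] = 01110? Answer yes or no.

Worklist (12 pops):
  #1 pop 0: in=00010 → 00010 (was 00000); enqueue []
  #2 pop 1: in=00010 → 01110 (no change)
  #3 pop 2: in=00000 → 00000 (no change)
  #4 pop 3: in=01110 → 01110 (was 00000); enqueue []
  #5 pop 4: in=01110 → 01010 (was 00000); enqueue [0,1,2,3]
  #6 pop 5: in=01110 → 01111 (was 00010); enqueue [4]
  #7 pop 0: in=01111 → 00010 (no change)
  #8 pop 1: in=01111 → 01110 (no change)
  #9 pop 2: in=01010 → 01010 (was 00000); enqueue [5]
  #10 pop 3: in=01111 → 01111 (was 01110); enqueue []
  #11 pop 4: in=01111 → 01010 (no change)
  #12 pop 5: in=01111 → 01111 (no change)

Fixpoint:
  val[0] = 00010
  val[1] = 01110
  val[2] = 01010
  val[3] = 01111
  val[4] = 01010
  val[5] = 01111

no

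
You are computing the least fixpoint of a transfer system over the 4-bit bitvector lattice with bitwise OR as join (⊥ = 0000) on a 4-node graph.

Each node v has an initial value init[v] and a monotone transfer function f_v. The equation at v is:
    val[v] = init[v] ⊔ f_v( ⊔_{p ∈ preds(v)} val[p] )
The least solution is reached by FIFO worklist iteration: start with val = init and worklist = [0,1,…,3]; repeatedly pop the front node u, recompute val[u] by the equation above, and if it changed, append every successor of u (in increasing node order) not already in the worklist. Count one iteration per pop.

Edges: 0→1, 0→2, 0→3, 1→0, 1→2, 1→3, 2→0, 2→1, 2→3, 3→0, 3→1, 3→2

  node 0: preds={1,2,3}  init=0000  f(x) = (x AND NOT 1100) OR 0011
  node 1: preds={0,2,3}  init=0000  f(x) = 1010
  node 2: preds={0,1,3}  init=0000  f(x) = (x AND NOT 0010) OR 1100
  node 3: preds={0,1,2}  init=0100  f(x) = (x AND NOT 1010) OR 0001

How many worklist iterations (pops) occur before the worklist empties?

7

Iteration log — 7 steps:
  step 1. node 0  ⊔preds=0100  new=0011  old=0000  +wl: 
  step 2. node 1  ⊔preds=0111  new=1010  old=0000  +wl: 0
  step 3. node 2  ⊔preds=1111  new=1101  old=0000  +wl: 1
  step 4. node 3  ⊔preds=1111  new=0101  old=0100  +wl: 2
  step 5. node 0  ⊔preds=1111  new=0011  stable
  step 6. node 1  ⊔preds=1111  new=1010  stable
  step 7. node 2  ⊔preds=1111  new=1101  stable

Least fixpoint reached:
  node 0: 0011
  node 1: 1010
  node 2: 1101
  node 3: 0101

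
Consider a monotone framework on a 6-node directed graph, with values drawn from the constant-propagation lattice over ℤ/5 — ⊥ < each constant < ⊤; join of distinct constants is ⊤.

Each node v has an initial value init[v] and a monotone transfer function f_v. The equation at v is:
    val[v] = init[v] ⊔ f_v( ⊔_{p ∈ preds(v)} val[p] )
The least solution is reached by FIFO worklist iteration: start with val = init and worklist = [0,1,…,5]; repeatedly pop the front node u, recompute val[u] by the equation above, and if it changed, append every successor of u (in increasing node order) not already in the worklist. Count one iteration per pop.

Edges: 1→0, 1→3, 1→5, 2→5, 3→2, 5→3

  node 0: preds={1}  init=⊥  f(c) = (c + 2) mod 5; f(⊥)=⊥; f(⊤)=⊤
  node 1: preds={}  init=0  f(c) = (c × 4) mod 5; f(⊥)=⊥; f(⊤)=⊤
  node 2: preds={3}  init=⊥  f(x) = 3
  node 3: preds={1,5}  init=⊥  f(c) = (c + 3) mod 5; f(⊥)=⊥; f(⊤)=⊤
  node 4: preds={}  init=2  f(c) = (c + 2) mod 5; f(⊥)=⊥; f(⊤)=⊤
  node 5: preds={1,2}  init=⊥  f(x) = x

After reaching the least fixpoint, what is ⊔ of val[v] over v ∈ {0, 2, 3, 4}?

⊤

Trace (9 dequeues):
  [1] u=0 | in 0 | out 2 | prev ⊥ | push {}
  [2] u=1 | in ⊥ | out 0 | ==
  [3] u=2 | in ⊥ | out 3 | prev ⊥ | push {}
  [4] u=3 | in 0 | out 3 | prev ⊥ | push {2}
  [5] u=4 | in ⊥ | out 2 | ==
  [6] u=5 | in ⊤ | out ⊤ | prev ⊥ | push {3}
  [7] u=2 | in 3 | out 3 | ==
  [8] u=3 | in ⊤ | out ⊤ | prev 3 | push {2}
  [9] u=2 | in ⊤ | out 3 | ==

Converged values:
  [0] 2
  [1] 0
  [2] 3
  [3] ⊤
  [4] 2
  [5] ⊤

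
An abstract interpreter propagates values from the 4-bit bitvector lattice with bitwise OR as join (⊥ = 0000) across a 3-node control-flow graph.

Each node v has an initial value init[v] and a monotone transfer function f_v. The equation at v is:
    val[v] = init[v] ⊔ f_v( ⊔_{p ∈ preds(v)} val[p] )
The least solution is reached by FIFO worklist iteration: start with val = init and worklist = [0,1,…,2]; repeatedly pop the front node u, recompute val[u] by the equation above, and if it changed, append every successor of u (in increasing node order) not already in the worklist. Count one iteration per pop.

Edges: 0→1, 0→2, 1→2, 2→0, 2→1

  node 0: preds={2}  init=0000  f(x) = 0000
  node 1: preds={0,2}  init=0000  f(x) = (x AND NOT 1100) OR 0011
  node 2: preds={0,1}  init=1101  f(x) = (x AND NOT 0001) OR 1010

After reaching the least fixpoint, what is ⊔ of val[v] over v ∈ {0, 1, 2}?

Iteration log — 5 steps:
  step 1. node 0  ⊔preds=1101  new=0000  stable
  step 2. node 1  ⊔preds=1101  new=0011  old=0000  +wl: 
  step 3. node 2  ⊔preds=0011  new=1111  old=1101  +wl: 0,1
  step 4. node 0  ⊔preds=1111  new=0000  stable
  step 5. node 1  ⊔preds=1111  new=0011  stable

Least fixpoint reached:
  node 0: 0000
  node 1: 0011
  node 2: 1111

1111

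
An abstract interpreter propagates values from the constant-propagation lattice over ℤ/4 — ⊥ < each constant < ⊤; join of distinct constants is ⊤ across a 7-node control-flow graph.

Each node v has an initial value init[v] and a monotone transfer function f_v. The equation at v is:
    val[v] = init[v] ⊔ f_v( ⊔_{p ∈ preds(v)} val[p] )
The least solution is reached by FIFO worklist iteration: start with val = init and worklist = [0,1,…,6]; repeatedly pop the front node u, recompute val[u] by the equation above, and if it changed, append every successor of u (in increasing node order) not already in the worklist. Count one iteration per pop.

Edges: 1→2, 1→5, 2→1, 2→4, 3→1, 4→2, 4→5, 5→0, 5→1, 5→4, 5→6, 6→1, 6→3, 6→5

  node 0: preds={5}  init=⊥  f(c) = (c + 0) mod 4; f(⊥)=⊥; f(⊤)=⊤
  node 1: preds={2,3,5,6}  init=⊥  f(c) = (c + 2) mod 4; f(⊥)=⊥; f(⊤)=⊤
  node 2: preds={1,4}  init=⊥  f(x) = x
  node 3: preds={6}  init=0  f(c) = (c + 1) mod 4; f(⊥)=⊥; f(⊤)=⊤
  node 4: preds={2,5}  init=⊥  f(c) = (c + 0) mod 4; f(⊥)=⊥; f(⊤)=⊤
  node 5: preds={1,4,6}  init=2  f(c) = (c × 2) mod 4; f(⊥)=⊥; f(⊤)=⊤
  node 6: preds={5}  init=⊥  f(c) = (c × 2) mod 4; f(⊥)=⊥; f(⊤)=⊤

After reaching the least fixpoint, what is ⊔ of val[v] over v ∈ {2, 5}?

⊤

Iteration log — 14 steps:
  step 1. node 0  ⊔preds=2  new=2  old=⊥  +wl: 
  step 2. node 1  ⊔preds=⊤  new=⊤  old=⊥  +wl: 
  step 3. node 2  ⊔preds=⊤  new=⊤  old=⊥  +wl: 1
  step 4. node 3  ⊔preds=⊥  new=0  stable
  step 5. node 4  ⊔preds=⊤  new=⊤  old=⊥  +wl: 2
  step 6. node 5  ⊔preds=⊤  new=⊤  old=2  +wl: 0,4
  step 7. node 6  ⊔preds=⊤  new=⊤  old=⊥  +wl: 3,5
  step 8. node 1  ⊔preds=⊤  new=⊤  stable
  step 9. node 2  ⊔preds=⊤  new=⊤  stable
  step 10. node 0  ⊔preds=⊤  new=⊤  old=2  +wl: 
  step 11. node 4  ⊔preds=⊤  new=⊤  stable
  step 12. node 3  ⊔preds=⊤  new=⊤  old=0  +wl: 1
  step 13. node 5  ⊔preds=⊤  new=⊤  stable
  step 14. node 1  ⊔preds=⊤  new=⊤  stable

Least fixpoint reached:
  node 0: ⊤
  node 1: ⊤
  node 2: ⊤
  node 3: ⊤
  node 4: ⊤
  node 5: ⊤
  node 6: ⊤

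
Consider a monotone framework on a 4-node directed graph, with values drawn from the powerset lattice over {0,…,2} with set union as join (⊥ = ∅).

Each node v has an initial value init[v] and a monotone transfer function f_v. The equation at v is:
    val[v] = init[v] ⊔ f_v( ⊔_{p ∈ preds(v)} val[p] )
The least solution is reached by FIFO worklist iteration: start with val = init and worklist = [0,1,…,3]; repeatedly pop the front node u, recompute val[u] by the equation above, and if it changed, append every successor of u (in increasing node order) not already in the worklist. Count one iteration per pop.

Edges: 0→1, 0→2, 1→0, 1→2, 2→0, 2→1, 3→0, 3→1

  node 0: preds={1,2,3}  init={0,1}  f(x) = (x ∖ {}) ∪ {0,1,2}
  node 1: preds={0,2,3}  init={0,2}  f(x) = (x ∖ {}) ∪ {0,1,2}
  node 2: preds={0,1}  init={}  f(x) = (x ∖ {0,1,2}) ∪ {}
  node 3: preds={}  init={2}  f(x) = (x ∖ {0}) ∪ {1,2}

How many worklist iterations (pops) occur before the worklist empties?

Worklist (6 pops):
  #1 pop 0: in={0,2} → {0,1,2} (was {0,1}); enqueue []
  #2 pop 1: in={0,1,2} → {0,1,2} (was {0,2}); enqueue [0]
  #3 pop 2: in={0,1,2} → {} (no change)
  #4 pop 3: in={} → {1,2} (was {2}); enqueue [1]
  #5 pop 0: in={0,1,2} → {0,1,2} (no change)
  #6 pop 1: in={0,1,2} → {0,1,2} (no change)

Fixpoint:
  val[0] = {0,1,2}
  val[1] = {0,1,2}
  val[2] = {}
  val[3] = {1,2}

6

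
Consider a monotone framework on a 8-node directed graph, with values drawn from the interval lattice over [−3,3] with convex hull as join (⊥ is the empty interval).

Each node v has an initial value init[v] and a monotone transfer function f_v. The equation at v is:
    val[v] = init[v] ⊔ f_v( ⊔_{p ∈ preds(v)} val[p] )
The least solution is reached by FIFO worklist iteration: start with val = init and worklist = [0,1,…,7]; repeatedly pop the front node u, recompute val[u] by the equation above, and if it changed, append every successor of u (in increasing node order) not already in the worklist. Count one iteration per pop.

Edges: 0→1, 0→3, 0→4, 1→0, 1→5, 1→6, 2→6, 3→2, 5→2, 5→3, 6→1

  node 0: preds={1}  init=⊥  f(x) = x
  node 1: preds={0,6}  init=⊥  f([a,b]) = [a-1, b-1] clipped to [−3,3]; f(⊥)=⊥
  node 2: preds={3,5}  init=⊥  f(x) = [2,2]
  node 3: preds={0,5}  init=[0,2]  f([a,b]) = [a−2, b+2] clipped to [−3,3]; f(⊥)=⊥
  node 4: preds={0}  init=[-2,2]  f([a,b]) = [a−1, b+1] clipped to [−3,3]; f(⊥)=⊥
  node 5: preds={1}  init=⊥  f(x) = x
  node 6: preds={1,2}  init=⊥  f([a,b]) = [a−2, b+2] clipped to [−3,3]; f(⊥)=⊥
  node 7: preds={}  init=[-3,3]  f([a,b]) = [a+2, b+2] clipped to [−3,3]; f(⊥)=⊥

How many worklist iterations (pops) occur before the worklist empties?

23

Trace (23 dequeues):
  [1] u=0 | in ⊥ | out ⊥ | ==
  [2] u=1 | in ⊥ | out ⊥ | ==
  [3] u=2 | in [0,2] | out [2,2] | prev ⊥ | push {}
  [4] u=3 | in ⊥ | out [0,2] | ==
  [5] u=4 | in ⊥ | out [-2,2] | ==
  [6] u=5 | in ⊥ | out ⊥ | ==
  [7] u=6 | in [2,2] | out [0,3] | prev ⊥ | push {1}
  [8] u=7 | in ⊥ | out [-3,3] | ==
  [9] u=1 | in [0,3] | out [-1,2] | prev ⊥ | push {0,5,6}
  [10] u=0 | in [-1,2] | out [-1,2] | prev ⊥ | push {1,3,4}
  [11] u=5 | in [-1,2] | out [-1,2] | prev ⊥ | push {2}
  [12] u=6 | in [-1,2] | out [-3,3] | prev [0,3] | push {}
  [13] u=1 | in [-3,3] | out [-3,2] | prev [-1,2] | push {0,5,6}
  [14] u=3 | in [-1,2] | out [-3,3] | prev [0,2] | push {}
  [15] u=4 | in [-1,2] | out [-2,3] | prev [-2,2] | push {}
  [16] u=2 | in [-3,3] | out [2,2] | ==
  [17] u=0 | in [-3,2] | out [-3,2] | prev [-1,2] | push {1,3,4}
  [18] u=5 | in [-3,2] | out [-3,2] | prev [-1,2] | push {2}
  [19] u=6 | in [-3,2] | out [-3,3] | ==
  [20] u=1 | in [-3,3] | out [-3,2] | ==
  [21] u=3 | in [-3,2] | out [-3,3] | ==
  [22] u=4 | in [-3,2] | out [-3,3] | prev [-2,3] | push {}
  [23] u=2 | in [-3,3] | out [2,2] | ==

Converged values:
  [0] [-3,2]
  [1] [-3,2]
  [2] [2,2]
  [3] [-3,3]
  [4] [-3,3]
  [5] [-3,2]
  [6] [-3,3]
  [7] [-3,3]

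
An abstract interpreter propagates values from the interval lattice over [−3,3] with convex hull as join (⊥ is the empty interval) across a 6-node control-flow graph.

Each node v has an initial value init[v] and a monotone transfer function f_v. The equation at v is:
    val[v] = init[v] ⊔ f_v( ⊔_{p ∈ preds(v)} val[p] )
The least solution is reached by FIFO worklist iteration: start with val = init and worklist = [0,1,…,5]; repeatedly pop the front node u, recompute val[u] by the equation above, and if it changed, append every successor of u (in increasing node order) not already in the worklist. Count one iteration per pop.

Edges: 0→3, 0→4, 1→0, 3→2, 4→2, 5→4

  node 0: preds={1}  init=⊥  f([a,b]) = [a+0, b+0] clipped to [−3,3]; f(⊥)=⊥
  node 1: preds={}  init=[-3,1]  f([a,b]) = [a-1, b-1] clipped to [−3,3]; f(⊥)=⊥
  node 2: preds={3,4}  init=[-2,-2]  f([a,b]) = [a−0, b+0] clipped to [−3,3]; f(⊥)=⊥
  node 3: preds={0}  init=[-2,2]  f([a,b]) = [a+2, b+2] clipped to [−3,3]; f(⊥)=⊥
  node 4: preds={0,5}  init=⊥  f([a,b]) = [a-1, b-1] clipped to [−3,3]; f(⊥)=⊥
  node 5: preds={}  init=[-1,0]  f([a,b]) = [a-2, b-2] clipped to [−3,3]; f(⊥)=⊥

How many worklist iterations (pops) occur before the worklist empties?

Worklist (7 pops):
  #1 pop 0: in=[-3,1] → [-3,1] (was ⊥); enqueue []
  #2 pop 1: in=⊥ → [-3,1] (no change)
  #3 pop 2: in=[-2,2] → [-2,2] (was [-2,-2]); enqueue []
  #4 pop 3: in=[-3,1] → [-2,3] (was [-2,2]); enqueue [2]
  #5 pop 4: in=[-3,1] → [-3,0] (was ⊥); enqueue []
  #6 pop 5: in=⊥ → [-1,0] (no change)
  #7 pop 2: in=[-3,3] → [-3,3] (was [-2,2]); enqueue []

Fixpoint:
  val[0] = [-3,1]
  val[1] = [-3,1]
  val[2] = [-3,3]
  val[3] = [-2,3]
  val[4] = [-3,0]
  val[5] = [-1,0]

7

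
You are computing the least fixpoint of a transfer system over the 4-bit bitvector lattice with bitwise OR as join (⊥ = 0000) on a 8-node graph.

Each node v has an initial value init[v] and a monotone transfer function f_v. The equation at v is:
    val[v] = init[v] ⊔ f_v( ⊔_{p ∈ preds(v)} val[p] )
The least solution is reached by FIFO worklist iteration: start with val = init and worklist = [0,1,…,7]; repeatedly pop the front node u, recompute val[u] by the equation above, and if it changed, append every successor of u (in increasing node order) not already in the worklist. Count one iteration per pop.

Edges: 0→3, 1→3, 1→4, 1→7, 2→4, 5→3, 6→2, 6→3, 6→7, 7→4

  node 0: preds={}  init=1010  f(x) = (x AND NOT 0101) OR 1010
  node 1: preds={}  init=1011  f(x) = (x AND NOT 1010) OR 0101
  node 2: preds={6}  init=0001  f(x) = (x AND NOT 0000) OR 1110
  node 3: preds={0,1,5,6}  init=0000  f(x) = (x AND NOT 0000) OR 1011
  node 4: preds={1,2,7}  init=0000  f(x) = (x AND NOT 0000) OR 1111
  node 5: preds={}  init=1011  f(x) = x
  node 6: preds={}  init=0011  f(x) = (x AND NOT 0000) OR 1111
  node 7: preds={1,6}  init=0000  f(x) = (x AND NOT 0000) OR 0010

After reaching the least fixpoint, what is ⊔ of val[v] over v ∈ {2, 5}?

Worklist (11 pops):
  #1 pop 0: in=0000 → 1010 (no change)
  #2 pop 1: in=0000 → 1111 (was 1011); enqueue []
  #3 pop 2: in=0011 → 1111 (was 0001); enqueue []
  #4 pop 3: in=1111 → 1111 (was 0000); enqueue []
  #5 pop 4: in=1111 → 1111 (was 0000); enqueue []
  #6 pop 5: in=0000 → 1011 (no change)
  #7 pop 6: in=0000 → 1111 (was 0011); enqueue [2,3]
  #8 pop 7: in=1111 → 1111 (was 0000); enqueue [4]
  #9 pop 2: in=1111 → 1111 (no change)
  #10 pop 3: in=1111 → 1111 (no change)
  #11 pop 4: in=1111 → 1111 (no change)

Fixpoint:
  val[0] = 1010
  val[1] = 1111
  val[2] = 1111
  val[3] = 1111
  val[4] = 1111
  val[5] = 1011
  val[6] = 1111
  val[7] = 1111

1111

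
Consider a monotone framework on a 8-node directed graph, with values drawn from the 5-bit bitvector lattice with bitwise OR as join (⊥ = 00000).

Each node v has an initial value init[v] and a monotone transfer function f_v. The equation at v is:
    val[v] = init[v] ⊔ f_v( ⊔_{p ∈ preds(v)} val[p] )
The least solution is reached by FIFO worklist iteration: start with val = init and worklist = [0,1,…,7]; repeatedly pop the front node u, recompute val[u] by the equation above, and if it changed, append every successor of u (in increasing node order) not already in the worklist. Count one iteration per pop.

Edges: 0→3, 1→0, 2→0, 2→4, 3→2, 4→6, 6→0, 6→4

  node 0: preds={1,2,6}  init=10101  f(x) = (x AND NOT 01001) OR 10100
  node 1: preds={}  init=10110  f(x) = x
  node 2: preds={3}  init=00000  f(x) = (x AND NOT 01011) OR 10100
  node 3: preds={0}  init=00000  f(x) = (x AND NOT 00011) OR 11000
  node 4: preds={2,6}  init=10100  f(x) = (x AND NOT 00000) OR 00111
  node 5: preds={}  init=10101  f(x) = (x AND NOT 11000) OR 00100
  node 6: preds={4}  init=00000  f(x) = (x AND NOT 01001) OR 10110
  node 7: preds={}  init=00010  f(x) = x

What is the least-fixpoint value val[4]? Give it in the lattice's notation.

Iteration log — 11 steps:
  step 1. node 0  ⊔preds=10110  new=10111  old=10101  +wl: 
  step 2. node 1  ⊔preds=00000  new=10110  stable
  step 3. node 2  ⊔preds=00000  new=10100  old=00000  +wl: 0
  step 4. node 3  ⊔preds=10111  new=11100  old=00000  +wl: 2
  step 5. node 4  ⊔preds=10100  new=10111  old=10100  +wl: 
  step 6. node 5  ⊔preds=00000  new=10101  stable
  step 7. node 6  ⊔preds=10111  new=10110  old=00000  +wl: 4
  step 8. node 7  ⊔preds=00000  new=00010  stable
  step 9. node 0  ⊔preds=10110  new=10111  stable
  step 10. node 2  ⊔preds=11100  new=10100  stable
  step 11. node 4  ⊔preds=10110  new=10111  stable

Least fixpoint reached:
  node 0: 10111
  node 1: 10110
  node 2: 10100
  node 3: 11100
  node 4: 10111
  node 5: 10101
  node 6: 10110
  node 7: 00010

10111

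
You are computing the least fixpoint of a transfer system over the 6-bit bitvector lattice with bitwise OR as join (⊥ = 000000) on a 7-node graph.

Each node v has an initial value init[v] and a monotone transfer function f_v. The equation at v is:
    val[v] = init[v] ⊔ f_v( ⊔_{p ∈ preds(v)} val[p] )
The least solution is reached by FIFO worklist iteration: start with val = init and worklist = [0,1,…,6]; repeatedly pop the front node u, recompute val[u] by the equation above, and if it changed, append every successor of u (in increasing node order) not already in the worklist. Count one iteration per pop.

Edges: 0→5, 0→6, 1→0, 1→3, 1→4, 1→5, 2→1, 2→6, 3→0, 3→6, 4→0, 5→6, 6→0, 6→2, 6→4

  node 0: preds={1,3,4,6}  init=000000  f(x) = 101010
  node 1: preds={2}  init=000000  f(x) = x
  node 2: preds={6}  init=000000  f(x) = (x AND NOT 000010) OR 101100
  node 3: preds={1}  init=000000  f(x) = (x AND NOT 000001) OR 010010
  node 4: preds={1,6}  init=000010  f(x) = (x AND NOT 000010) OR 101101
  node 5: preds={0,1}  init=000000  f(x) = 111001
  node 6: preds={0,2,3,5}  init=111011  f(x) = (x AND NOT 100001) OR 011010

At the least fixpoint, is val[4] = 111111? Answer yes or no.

yes

Trace (15 dequeues):
  [1] u=0 | in 111011 | out 101010 | prev 000000 | push {}
  [2] u=1 | in 000000 | out 000000 | ==
  [3] u=2 | in 111011 | out 111101 | prev 000000 | push {1}
  [4] u=3 | in 000000 | out 010010 | prev 000000 | push {0}
  [5] u=4 | in 111011 | out 111111 | prev 000010 | push {}
  [6] u=5 | in 101010 | out 111001 | prev 000000 | push {}
  [7] u=6 | in 111111 | out 111111 | prev 111011 | push {2,4}
  [8] u=1 | in 111101 | out 111101 | prev 000000 | push {3,5}
  [9] u=0 | in 111111 | out 101010 | ==
  [10] u=2 | in 111111 | out 111101 | ==
  [11] u=4 | in 111111 | out 111111 | ==
  [12] u=3 | in 111101 | out 111110 | prev 010010 | push {0,6}
  [13] u=5 | in 111111 | out 111001 | ==
  [14] u=0 | in 111111 | out 101010 | ==
  [15] u=6 | in 111111 | out 111111 | ==

Converged values:
  [0] 101010
  [1] 111101
  [2] 111101
  [3] 111110
  [4] 111111
  [5] 111001
  [6] 111111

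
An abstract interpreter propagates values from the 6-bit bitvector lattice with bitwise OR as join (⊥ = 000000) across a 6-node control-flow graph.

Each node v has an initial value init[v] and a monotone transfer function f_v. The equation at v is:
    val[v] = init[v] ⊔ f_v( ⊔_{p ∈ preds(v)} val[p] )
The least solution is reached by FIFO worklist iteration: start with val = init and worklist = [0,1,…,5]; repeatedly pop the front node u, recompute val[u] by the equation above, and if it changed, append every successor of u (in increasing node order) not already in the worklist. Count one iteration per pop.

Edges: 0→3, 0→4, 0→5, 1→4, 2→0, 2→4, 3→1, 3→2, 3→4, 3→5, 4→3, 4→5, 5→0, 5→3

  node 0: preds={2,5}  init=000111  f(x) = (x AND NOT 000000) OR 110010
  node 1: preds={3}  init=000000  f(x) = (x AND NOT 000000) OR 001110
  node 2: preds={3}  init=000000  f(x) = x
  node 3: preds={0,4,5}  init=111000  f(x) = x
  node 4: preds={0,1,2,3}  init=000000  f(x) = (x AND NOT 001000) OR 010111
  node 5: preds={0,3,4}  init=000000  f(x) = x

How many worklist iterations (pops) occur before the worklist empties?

13

Iteration log — 13 steps:
  step 1. node 0  ⊔preds=000000  new=110111  old=000111  +wl: 
  step 2. node 1  ⊔preds=111000  new=111110  old=000000  +wl: 
  step 3. node 2  ⊔preds=111000  new=111000  old=000000  +wl: 0
  step 4. node 3  ⊔preds=110111  new=111111  old=111000  +wl: 1,2
  step 5. node 4  ⊔preds=111111  new=110111  old=000000  +wl: 3
  step 6. node 5  ⊔preds=111111  new=111111  old=000000  +wl: 
  step 7. node 0  ⊔preds=111111  new=111111  old=110111  +wl: 4,5
  step 8. node 1  ⊔preds=111111  new=111111  old=111110  +wl: 
  step 9. node 2  ⊔preds=111111  new=111111  old=111000  +wl: 0
  step 10. node 3  ⊔preds=111111  new=111111  stable
  step 11. node 4  ⊔preds=111111  new=110111  stable
  step 12. node 5  ⊔preds=111111  new=111111  stable
  step 13. node 0  ⊔preds=111111  new=111111  stable

Least fixpoint reached:
  node 0: 111111
  node 1: 111111
  node 2: 111111
  node 3: 111111
  node 4: 110111
  node 5: 111111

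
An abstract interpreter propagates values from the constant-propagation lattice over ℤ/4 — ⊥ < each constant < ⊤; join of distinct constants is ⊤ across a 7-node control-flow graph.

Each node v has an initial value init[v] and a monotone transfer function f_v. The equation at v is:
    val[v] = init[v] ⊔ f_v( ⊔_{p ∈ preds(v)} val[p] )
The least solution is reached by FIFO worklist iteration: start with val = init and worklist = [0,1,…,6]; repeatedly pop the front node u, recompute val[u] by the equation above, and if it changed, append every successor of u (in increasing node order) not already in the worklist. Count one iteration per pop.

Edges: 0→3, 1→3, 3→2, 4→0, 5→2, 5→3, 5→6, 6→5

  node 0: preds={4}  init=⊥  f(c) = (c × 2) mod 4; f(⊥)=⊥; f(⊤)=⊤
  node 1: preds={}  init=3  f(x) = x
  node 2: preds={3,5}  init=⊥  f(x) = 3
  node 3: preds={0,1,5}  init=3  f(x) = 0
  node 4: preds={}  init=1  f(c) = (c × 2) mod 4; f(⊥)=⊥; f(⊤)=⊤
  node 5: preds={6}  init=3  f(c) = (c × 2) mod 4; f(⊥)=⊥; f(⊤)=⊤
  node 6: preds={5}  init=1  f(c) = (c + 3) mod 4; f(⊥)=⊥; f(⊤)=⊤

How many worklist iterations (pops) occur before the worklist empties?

10

Trace (10 dequeues):
  [1] u=0 | in 1 | out 2 | prev ⊥ | push {}
  [2] u=1 | in ⊥ | out 3 | ==
  [3] u=2 | in 3 | out 3 | prev ⊥ | push {}
  [4] u=3 | in ⊤ | out ⊤ | prev 3 | push {2}
  [5] u=4 | in ⊥ | out 1 | ==
  [6] u=5 | in 1 | out ⊤ | prev 3 | push {3}
  [7] u=6 | in ⊤ | out ⊤ | prev 1 | push {5}
  [8] u=2 | in ⊤ | out 3 | ==
  [9] u=3 | in ⊤ | out ⊤ | ==
  [10] u=5 | in ⊤ | out ⊤ | ==

Converged values:
  [0] 2
  [1] 3
  [2] 3
  [3] ⊤
  [4] 1
  [5] ⊤
  [6] ⊤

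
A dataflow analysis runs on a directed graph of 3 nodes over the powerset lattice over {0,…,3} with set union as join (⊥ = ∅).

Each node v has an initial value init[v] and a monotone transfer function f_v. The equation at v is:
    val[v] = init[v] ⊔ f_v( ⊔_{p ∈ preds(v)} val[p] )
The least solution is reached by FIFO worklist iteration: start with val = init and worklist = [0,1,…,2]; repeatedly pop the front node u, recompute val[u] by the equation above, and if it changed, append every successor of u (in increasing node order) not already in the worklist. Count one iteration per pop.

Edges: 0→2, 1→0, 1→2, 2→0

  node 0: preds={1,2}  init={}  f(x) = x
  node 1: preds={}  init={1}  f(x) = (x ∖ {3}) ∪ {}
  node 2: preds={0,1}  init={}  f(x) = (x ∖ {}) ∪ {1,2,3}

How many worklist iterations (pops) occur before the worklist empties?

5

Worklist (5 pops):
  #1 pop 0: in={1} → {1} (was {}); enqueue []
  #2 pop 1: in={} → {1} (no change)
  #3 pop 2: in={1} → {1,2,3} (was {}); enqueue [0]
  #4 pop 0: in={1,2,3} → {1,2,3} (was {1}); enqueue [2]
  #5 pop 2: in={1,2,3} → {1,2,3} (no change)

Fixpoint:
  val[0] = {1,2,3}
  val[1] = {1}
  val[2] = {1,2,3}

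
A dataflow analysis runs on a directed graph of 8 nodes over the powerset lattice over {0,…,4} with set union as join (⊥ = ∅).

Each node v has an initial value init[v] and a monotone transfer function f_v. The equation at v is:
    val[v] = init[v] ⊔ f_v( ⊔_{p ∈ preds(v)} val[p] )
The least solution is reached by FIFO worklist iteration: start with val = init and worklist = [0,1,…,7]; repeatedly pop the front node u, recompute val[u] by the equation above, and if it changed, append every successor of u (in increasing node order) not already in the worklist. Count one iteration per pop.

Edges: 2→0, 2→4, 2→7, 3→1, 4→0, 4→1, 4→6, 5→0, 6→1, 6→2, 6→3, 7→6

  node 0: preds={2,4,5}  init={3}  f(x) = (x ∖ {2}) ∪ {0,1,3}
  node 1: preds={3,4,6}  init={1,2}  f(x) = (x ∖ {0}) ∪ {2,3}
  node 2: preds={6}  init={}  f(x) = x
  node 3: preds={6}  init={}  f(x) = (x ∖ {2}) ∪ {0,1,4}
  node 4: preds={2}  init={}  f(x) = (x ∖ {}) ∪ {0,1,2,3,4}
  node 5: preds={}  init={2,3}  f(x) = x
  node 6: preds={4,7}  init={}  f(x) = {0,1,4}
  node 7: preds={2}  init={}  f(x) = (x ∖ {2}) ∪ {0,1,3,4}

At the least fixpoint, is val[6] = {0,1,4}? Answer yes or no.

yes

Iteration log — 16 steps:
  step 1. node 0  ⊔preds={2,3}  new={0,1,3}  old={3}  +wl: 
  step 2. node 1  ⊔preds={}  new={1,2,3}  old={1,2}  +wl: 
  step 3. node 2  ⊔preds={}  new={}  stable
  step 4. node 3  ⊔preds={}  new={0,1,4}  old={}  +wl: 1
  step 5. node 4  ⊔preds={}  new={0,1,2,3,4}  old={}  +wl: 0
  step 6. node 5  ⊔preds={}  new={2,3}  stable
  step 7. node 6  ⊔preds={0,1,2,3,4}  new={0,1,4}  old={}  +wl: 2,3
  step 8. node 7  ⊔preds={}  new={0,1,3,4}  old={}  +wl: 6
  step 9. node 1  ⊔preds={0,1,2,3,4}  new={1,2,3,4}  old={1,2,3}  +wl: 
  step 10. node 0  ⊔preds={0,1,2,3,4}  new={0,1,3,4}  old={0,1,3}  +wl: 
  step 11. node 2  ⊔preds={0,1,4}  new={0,1,4}  old={}  +wl: 0,4,7
  step 12. node 3  ⊔preds={0,1,4}  new={0,1,4}  stable
  step 13. node 6  ⊔preds={0,1,2,3,4}  new={0,1,4}  stable
  step 14. node 0  ⊔preds={0,1,2,3,4}  new={0,1,3,4}  stable
  step 15. node 4  ⊔preds={0,1,4}  new={0,1,2,3,4}  stable
  step 16. node 7  ⊔preds={0,1,4}  new={0,1,3,4}  stable

Least fixpoint reached:
  node 0: {0,1,3,4}
  node 1: {1,2,3,4}
  node 2: {0,1,4}
  node 3: {0,1,4}
  node 4: {0,1,2,3,4}
  node 5: {2,3}
  node 6: {0,1,4}
  node 7: {0,1,3,4}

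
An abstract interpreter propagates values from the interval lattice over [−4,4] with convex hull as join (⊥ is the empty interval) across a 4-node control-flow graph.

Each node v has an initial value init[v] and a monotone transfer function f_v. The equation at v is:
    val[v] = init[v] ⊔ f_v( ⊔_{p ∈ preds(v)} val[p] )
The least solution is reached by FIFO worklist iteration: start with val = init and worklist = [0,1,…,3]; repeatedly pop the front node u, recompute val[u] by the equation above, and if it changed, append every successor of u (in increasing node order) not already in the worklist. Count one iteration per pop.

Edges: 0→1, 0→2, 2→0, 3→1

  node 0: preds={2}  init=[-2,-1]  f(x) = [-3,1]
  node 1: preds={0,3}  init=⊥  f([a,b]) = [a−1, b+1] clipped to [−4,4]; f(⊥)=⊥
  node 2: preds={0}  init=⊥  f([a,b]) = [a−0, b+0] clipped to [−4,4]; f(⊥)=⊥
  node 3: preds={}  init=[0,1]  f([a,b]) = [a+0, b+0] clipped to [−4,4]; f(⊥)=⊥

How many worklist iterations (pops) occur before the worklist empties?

5

Trace (5 dequeues):
  [1] u=0 | in ⊥ | out [-3,1] | prev [-2,-1] | push {}
  [2] u=1 | in [-3,1] | out [-4,2] | prev ⊥ | push {}
  [3] u=2 | in [-3,1] | out [-3,1] | prev ⊥ | push {0}
  [4] u=3 | in ⊥ | out [0,1] | ==
  [5] u=0 | in [-3,1] | out [-3,1] | ==

Converged values:
  [0] [-3,1]
  [1] [-4,2]
  [2] [-3,1]
  [3] [0,1]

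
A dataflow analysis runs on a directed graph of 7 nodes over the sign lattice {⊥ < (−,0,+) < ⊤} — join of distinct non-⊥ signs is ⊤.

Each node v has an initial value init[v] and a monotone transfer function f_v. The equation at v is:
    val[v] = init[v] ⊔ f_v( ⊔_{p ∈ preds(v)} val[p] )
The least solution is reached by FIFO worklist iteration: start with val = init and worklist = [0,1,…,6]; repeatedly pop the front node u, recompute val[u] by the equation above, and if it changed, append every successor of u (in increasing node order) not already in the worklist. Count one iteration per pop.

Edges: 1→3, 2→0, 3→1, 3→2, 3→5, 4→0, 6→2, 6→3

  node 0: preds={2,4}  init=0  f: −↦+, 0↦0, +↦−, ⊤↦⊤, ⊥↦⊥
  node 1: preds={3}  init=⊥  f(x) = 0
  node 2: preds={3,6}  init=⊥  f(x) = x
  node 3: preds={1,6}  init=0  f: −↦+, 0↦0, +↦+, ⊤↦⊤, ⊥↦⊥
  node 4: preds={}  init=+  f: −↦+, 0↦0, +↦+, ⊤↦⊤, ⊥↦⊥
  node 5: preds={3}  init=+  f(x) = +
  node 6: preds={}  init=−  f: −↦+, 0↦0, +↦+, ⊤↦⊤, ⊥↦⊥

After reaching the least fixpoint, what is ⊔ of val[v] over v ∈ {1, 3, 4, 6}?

⊤

Iteration log — 10 steps:
  step 1. node 0  ⊔preds=+  new=⊤  old=0  +wl: 
  step 2. node 1  ⊔preds=0  new=0  old=⊥  +wl: 
  step 3. node 2  ⊔preds=⊤  new=⊤  old=⊥  +wl: 0
  step 4. node 3  ⊔preds=⊤  new=⊤  old=0  +wl: 1,2
  step 5. node 4  ⊔preds=⊥  new=+  stable
  step 6. node 5  ⊔preds=⊤  new=+  stable
  step 7. node 6  ⊔preds=⊥  new=−  stable
  step 8. node 0  ⊔preds=⊤  new=⊤  stable
  step 9. node 1  ⊔preds=⊤  new=0  stable
  step 10. node 2  ⊔preds=⊤  new=⊤  stable

Least fixpoint reached:
  node 0: ⊤
  node 1: 0
  node 2: ⊤
  node 3: ⊤
  node 4: +
  node 5: +
  node 6: −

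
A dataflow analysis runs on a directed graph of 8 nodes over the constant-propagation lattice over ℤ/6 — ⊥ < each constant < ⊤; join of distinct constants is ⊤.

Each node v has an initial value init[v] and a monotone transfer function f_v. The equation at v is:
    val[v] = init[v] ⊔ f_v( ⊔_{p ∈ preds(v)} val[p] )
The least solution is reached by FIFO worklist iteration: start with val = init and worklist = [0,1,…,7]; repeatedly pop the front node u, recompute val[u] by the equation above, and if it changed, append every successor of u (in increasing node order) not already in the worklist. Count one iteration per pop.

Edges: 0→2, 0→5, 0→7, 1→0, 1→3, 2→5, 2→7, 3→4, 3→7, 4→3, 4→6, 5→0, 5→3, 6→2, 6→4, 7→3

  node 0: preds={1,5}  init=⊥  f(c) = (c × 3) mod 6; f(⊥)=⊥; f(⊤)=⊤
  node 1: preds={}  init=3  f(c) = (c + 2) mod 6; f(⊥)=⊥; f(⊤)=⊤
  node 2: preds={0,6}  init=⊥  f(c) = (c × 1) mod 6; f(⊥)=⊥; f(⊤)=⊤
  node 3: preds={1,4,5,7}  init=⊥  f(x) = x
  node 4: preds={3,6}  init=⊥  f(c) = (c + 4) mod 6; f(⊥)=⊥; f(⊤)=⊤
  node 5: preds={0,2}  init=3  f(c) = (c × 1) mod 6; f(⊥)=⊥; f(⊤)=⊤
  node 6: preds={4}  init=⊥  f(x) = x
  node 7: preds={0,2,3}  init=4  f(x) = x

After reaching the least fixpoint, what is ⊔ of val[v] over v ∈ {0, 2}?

⊤

Worklist (18 pops):
  #1 pop 0: in=3 → 3 (was ⊥); enqueue []
  #2 pop 1: in=⊥ → 3 (no change)
  #3 pop 2: in=3 → 3 (was ⊥); enqueue []
  #4 pop 3: in=⊤ → ⊤ (was ⊥); enqueue []
  #5 pop 4: in=⊤ → ⊤ (was ⊥); enqueue [3]
  #6 pop 5: in=3 → 3 (no change)
  #7 pop 6: in=⊤ → ⊤ (was ⊥); enqueue [2,4]
  #8 pop 7: in=⊤ → ⊤ (was 4); enqueue []
  #9 pop 3: in=⊤ → ⊤ (no change)
  #10 pop 2: in=⊤ → ⊤ (was 3); enqueue [5,7]
  #11 pop 4: in=⊤ → ⊤ (no change)
  #12 pop 5: in=⊤ → ⊤ (was 3); enqueue [0,3]
  #13 pop 7: in=⊤ → ⊤ (no change)
  #14 pop 0: in=⊤ → ⊤ (was 3); enqueue [2,5,7]
  #15 pop 3: in=⊤ → ⊤ (no change)
  #16 pop 2: in=⊤ → ⊤ (no change)
  #17 pop 5: in=⊤ → ⊤ (no change)
  #18 pop 7: in=⊤ → ⊤ (no change)

Fixpoint:
  val[0] = ⊤
  val[1] = 3
  val[2] = ⊤
  val[3] = ⊤
  val[4] = ⊤
  val[5] = ⊤
  val[6] = ⊤
  val[7] = ⊤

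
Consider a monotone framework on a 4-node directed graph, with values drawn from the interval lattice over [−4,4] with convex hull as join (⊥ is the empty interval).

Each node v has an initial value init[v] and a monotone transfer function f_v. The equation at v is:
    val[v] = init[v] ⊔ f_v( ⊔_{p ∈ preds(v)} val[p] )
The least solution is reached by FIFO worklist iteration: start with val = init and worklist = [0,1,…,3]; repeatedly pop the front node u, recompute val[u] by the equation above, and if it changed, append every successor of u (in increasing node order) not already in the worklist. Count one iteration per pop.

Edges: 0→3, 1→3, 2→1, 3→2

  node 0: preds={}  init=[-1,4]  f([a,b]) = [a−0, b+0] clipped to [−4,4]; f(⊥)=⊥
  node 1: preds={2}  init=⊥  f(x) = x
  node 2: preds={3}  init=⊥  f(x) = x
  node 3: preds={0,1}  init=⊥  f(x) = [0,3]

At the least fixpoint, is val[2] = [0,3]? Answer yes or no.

Iteration log — 7 steps:
  step 1. node 0  ⊔preds=⊥  new=[-1,4]  stable
  step 2. node 1  ⊔preds=⊥  new=⊥  stable
  step 3. node 2  ⊔preds=⊥  new=⊥  stable
  step 4. node 3  ⊔preds=[-1,4]  new=[0,3]  old=⊥  +wl: 2
  step 5. node 2  ⊔preds=[0,3]  new=[0,3]  old=⊥  +wl: 1
  step 6. node 1  ⊔preds=[0,3]  new=[0,3]  old=⊥  +wl: 3
  step 7. node 3  ⊔preds=[-1,4]  new=[0,3]  stable

Least fixpoint reached:
  node 0: [-1,4]
  node 1: [0,3]
  node 2: [0,3]
  node 3: [0,3]

yes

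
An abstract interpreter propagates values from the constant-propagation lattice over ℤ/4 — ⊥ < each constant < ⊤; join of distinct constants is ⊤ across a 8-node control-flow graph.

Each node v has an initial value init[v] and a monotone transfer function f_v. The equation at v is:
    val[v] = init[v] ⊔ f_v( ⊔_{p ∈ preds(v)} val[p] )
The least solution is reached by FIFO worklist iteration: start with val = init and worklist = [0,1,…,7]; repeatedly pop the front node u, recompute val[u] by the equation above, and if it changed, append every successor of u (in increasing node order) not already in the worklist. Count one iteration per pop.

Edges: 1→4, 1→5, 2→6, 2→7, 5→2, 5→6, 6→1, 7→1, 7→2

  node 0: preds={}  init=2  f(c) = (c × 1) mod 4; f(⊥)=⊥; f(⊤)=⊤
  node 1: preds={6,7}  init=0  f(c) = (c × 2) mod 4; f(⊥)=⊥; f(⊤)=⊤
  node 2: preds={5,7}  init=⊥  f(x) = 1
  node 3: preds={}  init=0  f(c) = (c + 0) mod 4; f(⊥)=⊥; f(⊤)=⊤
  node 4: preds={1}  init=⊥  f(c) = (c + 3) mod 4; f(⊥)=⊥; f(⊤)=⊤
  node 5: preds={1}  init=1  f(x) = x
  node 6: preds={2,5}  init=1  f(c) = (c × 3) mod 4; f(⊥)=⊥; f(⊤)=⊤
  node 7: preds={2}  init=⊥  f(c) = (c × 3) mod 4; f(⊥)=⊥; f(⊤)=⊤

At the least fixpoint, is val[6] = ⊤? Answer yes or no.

Worklist (10 pops):
  #1 pop 0: in=⊥ → 2 (no change)
  #2 pop 1: in=1 → ⊤ (was 0); enqueue []
  #3 pop 2: in=1 → 1 (was ⊥); enqueue []
  #4 pop 3: in=⊥ → 0 (no change)
  #5 pop 4: in=⊤ → ⊤ (was ⊥); enqueue []
  #6 pop 5: in=⊤ → ⊤ (was 1); enqueue [2]
  #7 pop 6: in=⊤ → ⊤ (was 1); enqueue [1]
  #8 pop 7: in=1 → 3 (was ⊥); enqueue []
  #9 pop 2: in=⊤ → 1 (no change)
  #10 pop 1: in=⊤ → ⊤ (no change)

Fixpoint:
  val[0] = 2
  val[1] = ⊤
  val[2] = 1
  val[3] = 0
  val[4] = ⊤
  val[5] = ⊤
  val[6] = ⊤
  val[7] = 3

yes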